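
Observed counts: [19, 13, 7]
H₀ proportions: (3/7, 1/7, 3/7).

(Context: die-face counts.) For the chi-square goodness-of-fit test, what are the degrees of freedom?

degrees of freedom = 2

df = k − 1 = 3 − 1 = 2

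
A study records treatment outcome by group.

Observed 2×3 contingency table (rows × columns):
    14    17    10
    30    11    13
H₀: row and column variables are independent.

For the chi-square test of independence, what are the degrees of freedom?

df = (r−1)(c−1) = (2−1)·(3−1) = 2

degrees of freedom = 2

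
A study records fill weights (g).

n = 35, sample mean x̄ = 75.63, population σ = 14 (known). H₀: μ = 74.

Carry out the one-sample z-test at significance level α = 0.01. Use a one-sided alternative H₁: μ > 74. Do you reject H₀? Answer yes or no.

reject H₀: no

SE = σ/√n = 14/√35 = 2.3664
z = (x̄−μ₀)/SE = (75.63−74)/2.3664 = 0.6888
p-value (one-sided, H₁ greater) = 0.24547
At α=0.01: p ≥ α → fail to reject H₀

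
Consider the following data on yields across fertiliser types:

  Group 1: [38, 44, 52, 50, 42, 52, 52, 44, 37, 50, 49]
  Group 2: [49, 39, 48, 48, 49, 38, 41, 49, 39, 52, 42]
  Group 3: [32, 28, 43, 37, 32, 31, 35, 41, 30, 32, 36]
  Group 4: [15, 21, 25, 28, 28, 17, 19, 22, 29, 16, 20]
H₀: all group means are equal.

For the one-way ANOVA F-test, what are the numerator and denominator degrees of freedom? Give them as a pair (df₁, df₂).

k = 4 groups, N = 44 total
df = (k−1, N−k) = (4−1, 44−4) = (3, 40)

degrees of freedom = [3, 40]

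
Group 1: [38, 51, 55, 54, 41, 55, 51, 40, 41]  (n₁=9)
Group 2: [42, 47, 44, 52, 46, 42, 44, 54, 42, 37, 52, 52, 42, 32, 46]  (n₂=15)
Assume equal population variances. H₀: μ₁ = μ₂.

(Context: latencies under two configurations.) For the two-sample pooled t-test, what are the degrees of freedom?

degrees of freedom = 22

df = n₁ + n₂ − 2 = 9 + 15 − 2 = 22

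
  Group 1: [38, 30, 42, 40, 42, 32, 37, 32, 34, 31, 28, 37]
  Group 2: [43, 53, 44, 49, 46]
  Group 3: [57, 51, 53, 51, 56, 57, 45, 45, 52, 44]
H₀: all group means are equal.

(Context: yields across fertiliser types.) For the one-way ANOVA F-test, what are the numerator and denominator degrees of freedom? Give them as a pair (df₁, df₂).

degrees of freedom = [2, 24]

k = 3 groups, N = 27 total
df = (k−1, N−k) = (3−1, 27−3) = (2, 24)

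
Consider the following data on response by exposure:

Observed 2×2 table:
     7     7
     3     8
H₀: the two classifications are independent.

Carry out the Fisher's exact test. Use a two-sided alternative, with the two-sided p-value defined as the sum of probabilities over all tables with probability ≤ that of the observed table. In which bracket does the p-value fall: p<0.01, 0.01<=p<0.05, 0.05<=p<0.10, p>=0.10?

p-value bracket: p>=0.10

Margins: r₁=14, r₂=11, c₁=10, c₂=15, n=25
p_obs = C(14,7)·C(11,3)/C(25,10); sum pmf over tables with pmf ≤ p_obs
p-value (two-sided) = 0.41387
→ bracket: p>=0.10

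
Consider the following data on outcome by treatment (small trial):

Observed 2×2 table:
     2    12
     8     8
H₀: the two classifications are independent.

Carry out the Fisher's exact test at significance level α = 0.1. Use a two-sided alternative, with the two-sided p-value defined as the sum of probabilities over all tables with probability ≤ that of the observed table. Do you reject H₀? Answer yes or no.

Margins: r₁=14, r₂=16, c₁=10, c₂=20, n=30
p_obs = C(14,2)·C(16,8)/C(30,10); sum pmf over tables with pmf ≤ p_obs
p-value (two-sided) = 0.05767
At α=0.1: p < α → reject H₀

reject H₀: yes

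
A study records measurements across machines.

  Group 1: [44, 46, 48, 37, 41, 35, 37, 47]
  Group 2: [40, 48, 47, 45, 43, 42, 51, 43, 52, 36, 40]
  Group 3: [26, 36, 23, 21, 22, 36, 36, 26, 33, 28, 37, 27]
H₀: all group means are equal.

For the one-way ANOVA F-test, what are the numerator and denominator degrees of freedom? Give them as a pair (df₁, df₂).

k = 3 groups, N = 31 total
df = (k−1, N−k) = (3−1, 31−3) = (2, 28)

degrees of freedom = [2, 28]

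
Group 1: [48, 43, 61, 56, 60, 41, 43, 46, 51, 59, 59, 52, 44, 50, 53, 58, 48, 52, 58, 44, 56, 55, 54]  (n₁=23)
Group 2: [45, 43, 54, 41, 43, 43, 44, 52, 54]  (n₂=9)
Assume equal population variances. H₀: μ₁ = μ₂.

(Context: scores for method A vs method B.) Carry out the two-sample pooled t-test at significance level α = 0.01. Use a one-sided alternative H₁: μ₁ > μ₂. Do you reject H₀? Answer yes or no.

reject H₀: no

x̄₁=51.783, s₁=6.194, n₁=23
x̄₂=46.556, s₂=5.223, n₂=9
s_p² = [22·6.194² + 8·5.223²]/30 = 35.4045
SE = √(s_p²·(1/23+1/9)) = 2.3395
t = (51.783−46.556)/2.3395 = 2.2343
df = 30
p-value (one-sided, H₁ greater) = 0.01653
At α=0.01: p ≥ α → fail to reject H₀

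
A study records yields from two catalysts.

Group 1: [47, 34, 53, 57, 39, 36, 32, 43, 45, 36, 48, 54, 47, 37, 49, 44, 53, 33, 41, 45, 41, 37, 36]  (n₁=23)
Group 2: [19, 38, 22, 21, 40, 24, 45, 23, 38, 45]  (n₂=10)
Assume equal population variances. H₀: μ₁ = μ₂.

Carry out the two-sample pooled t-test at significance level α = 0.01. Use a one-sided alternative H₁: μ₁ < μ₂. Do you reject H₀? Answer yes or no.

reject H₀: no

x̄₁=42.913, s₁=7.273, n₁=23
x̄₂=31.500, s₂=10.575, n₂=10
s_p² = [22·7.273² + 9·10.575²]/31 = 70.0105
SE = √(s_p²·(1/23+1/10)) = 3.1694
t = (42.913−31.500)/3.1694 = 3.6010
df = 31
p-value (one-sided, H₁ less) = 0.99945
At α=0.01: p ≥ α → fail to reject H₀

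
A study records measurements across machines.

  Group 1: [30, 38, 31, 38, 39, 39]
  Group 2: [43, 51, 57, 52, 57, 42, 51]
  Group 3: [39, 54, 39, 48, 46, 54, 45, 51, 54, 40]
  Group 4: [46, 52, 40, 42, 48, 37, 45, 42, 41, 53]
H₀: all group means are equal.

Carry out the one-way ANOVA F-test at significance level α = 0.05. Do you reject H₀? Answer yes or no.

reject H₀: yes

Group means [35.83, 50.43, 47.00, 44.60], grand mean 44.970
SSB = Σnᵢ(x̄ᵢ−x̄)² = 752.022; SSW = ΣΣ(x−x̄ᵢ)² = 892.948
MSB = 752.022/3 = 250.6740; MSW = 892.948/29 = 30.7913
F = MSB/MSW = 8.1411
df = (3, 29)
p-value (upper-tail) = 0.00044
At α=0.05: p < α → reject H₀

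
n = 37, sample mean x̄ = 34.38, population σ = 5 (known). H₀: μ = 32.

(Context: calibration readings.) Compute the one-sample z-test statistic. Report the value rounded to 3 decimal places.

test statistic = 2.895

SE = σ/√n = 5/√37 = 0.8220
z = (x̄−μ₀)/SE = (34.38−32)/0.8220 = 2.8954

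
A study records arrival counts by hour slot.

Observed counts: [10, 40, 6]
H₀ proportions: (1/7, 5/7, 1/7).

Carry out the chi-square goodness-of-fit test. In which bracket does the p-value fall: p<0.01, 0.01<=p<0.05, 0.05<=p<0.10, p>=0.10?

n = 56; E_i = n·p_i = [8.00, 40.00, 8.00]
χ² = (10−8.00)²/8.00 + (40−40.00)²/40.00 + (6−8.00)²/8.00 = 1.0000
df = 2
p-value (upper-tail) = 0.60653
→ bracket: p>=0.10

p-value bracket: p>=0.10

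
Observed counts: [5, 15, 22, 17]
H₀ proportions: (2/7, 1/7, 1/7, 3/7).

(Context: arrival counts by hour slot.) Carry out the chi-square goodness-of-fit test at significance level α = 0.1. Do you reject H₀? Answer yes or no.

n = 59; E_i = n·p_i = [16.86, 8.43, 8.43, 25.29]
χ² = (5−16.86)²/16.86 + (15−8.43)²/8.43 + (22−8.43)²/8.43 + (17−25.29)²/25.29 = 38.0311
df = 3
p-value (upper-tail) = 0.00000
At α=0.1: p < α → reject H₀

reject H₀: yes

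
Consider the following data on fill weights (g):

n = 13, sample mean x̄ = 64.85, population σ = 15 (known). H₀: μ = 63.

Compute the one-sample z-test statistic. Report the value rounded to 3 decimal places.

test statistic = 0.445

SE = σ/√n = 15/√13 = 4.1603
z = (x̄−μ₀)/SE = (64.85−63)/4.1603 = 0.4447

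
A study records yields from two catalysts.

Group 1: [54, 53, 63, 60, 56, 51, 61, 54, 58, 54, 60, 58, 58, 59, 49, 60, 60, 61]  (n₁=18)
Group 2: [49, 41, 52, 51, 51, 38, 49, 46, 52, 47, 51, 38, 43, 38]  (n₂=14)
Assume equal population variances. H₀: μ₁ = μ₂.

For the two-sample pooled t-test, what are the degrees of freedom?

degrees of freedom = 30

df = n₁ + n₂ − 2 = 18 + 14 − 2 = 30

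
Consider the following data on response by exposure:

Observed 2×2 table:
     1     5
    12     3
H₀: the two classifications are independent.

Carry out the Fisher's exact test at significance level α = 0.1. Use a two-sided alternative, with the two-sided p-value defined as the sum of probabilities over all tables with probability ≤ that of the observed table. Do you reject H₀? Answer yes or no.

Margins: r₁=6, r₂=15, c₁=13, c₂=8, n=21
p_obs = C(6,1)·C(15,12)/C(21,13); sum pmf over tables with pmf ≤ p_obs
p-value (two-sided) = 0.01393
At α=0.1: p < α → reject H₀

reject H₀: yes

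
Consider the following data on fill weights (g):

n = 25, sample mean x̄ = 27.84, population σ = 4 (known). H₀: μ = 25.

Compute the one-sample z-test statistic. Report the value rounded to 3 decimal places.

SE = σ/√n = 4/√25 = 0.8000
z = (x̄−μ₀)/SE = (27.84−25)/0.8000 = 3.5500

test statistic = 3.550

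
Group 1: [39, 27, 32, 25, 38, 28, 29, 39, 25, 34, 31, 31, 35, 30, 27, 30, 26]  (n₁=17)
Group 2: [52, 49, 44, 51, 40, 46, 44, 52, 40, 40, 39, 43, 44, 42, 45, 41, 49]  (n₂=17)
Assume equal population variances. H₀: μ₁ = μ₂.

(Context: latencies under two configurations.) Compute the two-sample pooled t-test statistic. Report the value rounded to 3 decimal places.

x̄₁=30.941, s₁=4.657, n₁=17
x̄₂=44.765, s₂=4.395, n₂=17
s_p² = [16·4.657² + 16·4.395²]/32 = 20.5000
SE = √(s_p²·(1/17+1/17)) = 1.5530
t = (30.941−44.765)/1.5530 = -8.9013
df = 32

test statistic = -8.901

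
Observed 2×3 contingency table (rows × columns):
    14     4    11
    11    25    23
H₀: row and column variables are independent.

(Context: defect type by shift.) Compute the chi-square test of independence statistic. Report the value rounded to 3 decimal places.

test statistic = 10.834

Row totals [29, 59], col totals [25, 29, 34], n=88
χ² = (14−8.24)²/8.24 + (4−9.56)²/9.56 + (11−11.20)²/11.20 + (11−16.76)²/16.76 + (25−19.44)²/19.44 + (23−22.80)²/22.80 = 10.8340
df = 2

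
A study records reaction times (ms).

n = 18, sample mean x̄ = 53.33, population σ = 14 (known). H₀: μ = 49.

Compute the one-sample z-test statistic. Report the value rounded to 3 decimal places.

test statistic = 1.312

SE = σ/√n = 14/√18 = 3.2998
z = (x̄−μ₀)/SE = (53.33−49)/3.2998 = 1.3122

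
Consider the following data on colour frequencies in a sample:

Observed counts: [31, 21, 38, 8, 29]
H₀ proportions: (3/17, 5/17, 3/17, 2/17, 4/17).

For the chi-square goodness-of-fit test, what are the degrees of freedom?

degrees of freedom = 4

df = k − 1 = 5 − 1 = 4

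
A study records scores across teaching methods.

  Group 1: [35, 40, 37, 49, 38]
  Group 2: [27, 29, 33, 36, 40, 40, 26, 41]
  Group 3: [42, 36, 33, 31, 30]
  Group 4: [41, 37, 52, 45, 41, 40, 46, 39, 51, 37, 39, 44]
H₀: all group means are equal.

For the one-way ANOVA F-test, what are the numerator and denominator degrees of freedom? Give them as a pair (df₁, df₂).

k = 4 groups, N = 30 total
df = (k−1, N−k) = (4−1, 30−4) = (3, 26)

degrees of freedom = [3, 26]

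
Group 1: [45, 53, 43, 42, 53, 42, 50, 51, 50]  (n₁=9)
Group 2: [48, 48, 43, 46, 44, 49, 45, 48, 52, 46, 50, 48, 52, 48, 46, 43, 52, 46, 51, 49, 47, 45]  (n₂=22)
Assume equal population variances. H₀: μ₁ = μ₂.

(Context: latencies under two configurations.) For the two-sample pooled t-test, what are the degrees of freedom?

degrees of freedom = 29

df = n₁ + n₂ − 2 = 9 + 22 − 2 = 29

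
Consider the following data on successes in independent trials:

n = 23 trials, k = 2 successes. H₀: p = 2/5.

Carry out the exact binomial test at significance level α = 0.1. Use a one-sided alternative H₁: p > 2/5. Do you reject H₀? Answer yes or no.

reject H₀: no

Exact binomial: n=23, k=2, p₀=2/5=0.4000
P(X≥2) from Σ C(n,i)·p₀^i·(1−p₀)^(n−i)
p-value (one-sided, H₁ greater) = 0.99987
At α=0.1: p ≥ α → fail to reject H₀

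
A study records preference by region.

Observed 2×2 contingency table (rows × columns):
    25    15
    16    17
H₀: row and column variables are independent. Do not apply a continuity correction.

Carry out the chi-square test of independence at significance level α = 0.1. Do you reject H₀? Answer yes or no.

Row totals [40, 33], col totals [41, 32], n=73
χ² = (25−22.47)²/22.47 + (15−17.53)²/17.53 + (16−18.53)²/18.53 + (17−14.47)²/14.47 = 1.4426
df = 1
p-value (upper-tail) = 0.22971
At α=0.1: p ≥ α → fail to reject H₀

reject H₀: no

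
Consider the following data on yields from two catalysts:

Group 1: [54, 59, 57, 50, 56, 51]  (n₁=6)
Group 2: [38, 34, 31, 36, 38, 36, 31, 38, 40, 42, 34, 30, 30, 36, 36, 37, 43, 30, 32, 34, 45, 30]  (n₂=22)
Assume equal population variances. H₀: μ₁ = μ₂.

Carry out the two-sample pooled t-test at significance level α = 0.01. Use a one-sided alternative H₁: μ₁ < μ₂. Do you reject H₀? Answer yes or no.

reject H₀: no

x̄₁=54.500, s₁=3.507, n₁=6
x̄₂=35.500, s₂=4.427, n₂=22
s_p² = [5·3.507² + 21·4.427²]/26 = 18.1923
SE = √(s_p²·(1/6+1/22)) = 1.9644
t = (54.500−35.500)/1.9644 = 9.6720
df = 26
p-value (one-sided, H₁ less) = 1.00000
At α=0.01: p ≥ α → fail to reject H₀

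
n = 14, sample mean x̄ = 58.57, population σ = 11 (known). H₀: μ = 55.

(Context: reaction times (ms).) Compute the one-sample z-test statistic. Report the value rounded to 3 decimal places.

test statistic = 1.214

SE = σ/√n = 11/√14 = 2.9399
z = (x̄−μ₀)/SE = (58.57−55)/2.9399 = 1.2143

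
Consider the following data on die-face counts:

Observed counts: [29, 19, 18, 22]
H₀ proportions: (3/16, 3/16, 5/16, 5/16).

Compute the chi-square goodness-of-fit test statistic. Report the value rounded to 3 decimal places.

n = 88; E_i = n·p_i = [16.50, 16.50, 27.50, 27.50]
χ² = (29−16.50)²/16.50 + (19−16.50)²/16.50 + (18−27.50)²/27.50 + (22−27.50)²/27.50 = 14.2303
df = 3

test statistic = 14.230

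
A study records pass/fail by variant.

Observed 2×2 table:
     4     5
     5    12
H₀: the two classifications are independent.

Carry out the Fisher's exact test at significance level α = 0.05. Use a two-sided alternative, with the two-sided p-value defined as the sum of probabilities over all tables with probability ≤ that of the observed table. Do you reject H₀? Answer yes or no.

Margins: r₁=9, r₂=17, c₁=9, c₂=17, n=26
p_obs = C(9,4)·C(17,5)/C(26,9); sum pmf over tables with pmf ≤ p_obs
p-value (two-sided) = 0.66729
At α=0.05: p ≥ α → fail to reject H₀

reject H₀: no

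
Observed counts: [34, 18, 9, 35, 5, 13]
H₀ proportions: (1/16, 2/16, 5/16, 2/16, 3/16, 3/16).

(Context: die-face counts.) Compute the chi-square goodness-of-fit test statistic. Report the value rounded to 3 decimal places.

test statistic = 168.297

n = 114; E_i = n·p_i = [7.12, 14.25, 35.62, 14.25, 21.38, 21.38]
χ² = (34−7.12)²/7.12 + (18−14.25)²/14.25 + (9−35.62)²/35.62 + (35−14.25)²/14.25 + (5−21.38)²/21.38 + (13−21.38)²/21.38 = 168.2971
df = 5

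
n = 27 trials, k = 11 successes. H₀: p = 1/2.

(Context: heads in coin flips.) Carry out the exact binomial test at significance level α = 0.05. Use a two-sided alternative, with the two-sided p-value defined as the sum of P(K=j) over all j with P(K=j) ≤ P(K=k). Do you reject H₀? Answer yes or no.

Exact binomial: n=27, k=11, p₀=1/2=0.5000
P(X=j) = C(n,j)·p₀^j·(1−p₀)^(n−j); p = Σ P(X=j) over j with P(X=j) ≤ P(X=11)
p-value (two-sided) = 0.44207
At α=0.05: p ≥ α → fail to reject H₀

reject H₀: no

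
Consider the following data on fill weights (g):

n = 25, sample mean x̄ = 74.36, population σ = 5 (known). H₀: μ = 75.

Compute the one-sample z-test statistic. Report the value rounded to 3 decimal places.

test statistic = -0.640

SE = σ/√n = 5/√25 = 1.0000
z = (x̄−μ₀)/SE = (74.36−75)/1.0000 = -0.6400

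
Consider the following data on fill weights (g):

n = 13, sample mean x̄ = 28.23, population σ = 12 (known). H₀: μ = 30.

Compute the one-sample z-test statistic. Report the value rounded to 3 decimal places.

SE = σ/√n = 12/√13 = 3.3282
z = (x̄−μ₀)/SE = (28.23−30)/3.3282 = -0.5318

test statistic = -0.532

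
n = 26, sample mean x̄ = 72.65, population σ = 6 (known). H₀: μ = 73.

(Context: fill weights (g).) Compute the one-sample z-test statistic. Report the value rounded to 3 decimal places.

test statistic = -0.297

SE = σ/√n = 6/√26 = 1.1767
z = (x̄−μ₀)/SE = (72.65−73)/1.1767 = -0.2974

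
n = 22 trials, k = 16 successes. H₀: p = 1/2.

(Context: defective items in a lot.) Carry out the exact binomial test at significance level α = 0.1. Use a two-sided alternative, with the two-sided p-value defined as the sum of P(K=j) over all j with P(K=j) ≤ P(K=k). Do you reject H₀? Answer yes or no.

Exact binomial: n=22, k=16, p₀=1/2=0.5000
P(X=j) = C(n,j)·p₀^j·(1−p₀)^(n−j); p = Σ P(X=j) over j with P(X=j) ≤ P(X=16)
p-value (two-sided) = 0.05248
At α=0.1: p < α → reject H₀

reject H₀: yes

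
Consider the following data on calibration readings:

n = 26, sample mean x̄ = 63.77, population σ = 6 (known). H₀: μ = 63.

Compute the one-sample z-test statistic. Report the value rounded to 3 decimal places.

SE = σ/√n = 6/√26 = 1.1767
z = (x̄−μ₀)/SE = (63.77−63)/1.1767 = 0.6544

test statistic = 0.654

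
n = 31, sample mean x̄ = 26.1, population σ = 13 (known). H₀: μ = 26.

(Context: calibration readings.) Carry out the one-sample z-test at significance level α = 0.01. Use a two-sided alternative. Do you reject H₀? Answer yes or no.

reject H₀: no

SE = σ/√n = 13/√31 = 2.3349
z = (x̄−μ₀)/SE = (26.1−26)/2.3349 = 0.0428
p-value (two-sided) = 0.96584
At α=0.01: p ≥ α → fail to reject H₀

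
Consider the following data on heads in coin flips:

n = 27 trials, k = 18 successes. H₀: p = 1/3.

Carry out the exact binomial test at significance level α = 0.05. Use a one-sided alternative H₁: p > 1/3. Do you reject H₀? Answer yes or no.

reject H₀: yes

Exact binomial: n=27, k=18, p₀=1/3=0.3333
P(X≥18) from Σ C(n,i)·p₀^i·(1−p₀)^(n−i)
p-value (one-sided, H₁ greater) = 0.00041
At α=0.05: p < α → reject H₀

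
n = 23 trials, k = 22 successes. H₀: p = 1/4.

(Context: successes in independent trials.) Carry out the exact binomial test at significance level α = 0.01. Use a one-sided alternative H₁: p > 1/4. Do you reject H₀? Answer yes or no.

reject H₀: yes

Exact binomial: n=23, k=22, p₀=1/4=0.2500
P(X≥22) from Σ C(n,i)·p₀^i·(1−p₀)^(n−i)
p-value (one-sided, H₁ greater) = 0.00000
At α=0.01: p < α → reject H₀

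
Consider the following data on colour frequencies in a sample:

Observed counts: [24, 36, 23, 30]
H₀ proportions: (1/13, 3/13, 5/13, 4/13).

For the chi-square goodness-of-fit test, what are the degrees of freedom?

degrees of freedom = 3

df = k − 1 = 4 − 1 = 3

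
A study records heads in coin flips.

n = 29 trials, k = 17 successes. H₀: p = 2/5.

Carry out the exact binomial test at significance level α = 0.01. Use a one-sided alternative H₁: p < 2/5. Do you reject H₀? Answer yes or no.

Exact binomial: n=29, k=17, p₀=2/5=0.4000
P(X≤17) from Σ C(n,i)·p₀^i·(1−p₀)^(n−i)
p-value (one-sided, H₁ less) = 0.98652
At α=0.01: p ≥ α → fail to reject H₀

reject H₀: no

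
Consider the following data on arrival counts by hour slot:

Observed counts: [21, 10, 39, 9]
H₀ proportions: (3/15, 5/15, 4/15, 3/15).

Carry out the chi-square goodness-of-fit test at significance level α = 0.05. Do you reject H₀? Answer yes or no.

reject H₀: yes

n = 79; E_i = n·p_i = [15.80, 26.33, 21.07, 15.80]
χ² = (21−15.80)²/15.80 + (10−26.33)²/26.33 + (39−21.07)²/21.07 + (9−15.80)²/15.80 = 30.0348
df = 3
p-value (upper-tail) = 0.00000
At α=0.05: p < α → reject H₀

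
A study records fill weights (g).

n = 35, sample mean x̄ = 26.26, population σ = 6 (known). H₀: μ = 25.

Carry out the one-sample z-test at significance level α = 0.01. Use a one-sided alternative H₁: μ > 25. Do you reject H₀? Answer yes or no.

SE = σ/√n = 6/√35 = 1.0142
z = (x̄−μ₀)/SE = (26.26−25)/1.0142 = 1.2424
p-value (one-sided, H₁ greater) = 0.10705
At α=0.01: p ≥ α → fail to reject H₀

reject H₀: no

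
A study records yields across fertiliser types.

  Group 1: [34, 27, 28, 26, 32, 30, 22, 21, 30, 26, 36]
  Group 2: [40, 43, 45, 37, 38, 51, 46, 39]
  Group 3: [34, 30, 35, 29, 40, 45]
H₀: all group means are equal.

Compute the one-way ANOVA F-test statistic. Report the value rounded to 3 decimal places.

Group means [28.36, 42.38, 35.50], grand mean 34.560
SSB = Σnᵢ(x̄ᵢ−x̄)² = 916.240; SSW = ΣΣ(x−x̄ᵢ)² = 561.920
MSB = 916.240/2 = 458.1198; MSW = 561.920/22 = 25.5418
F = MSB/MSW = 17.9361
df = (2, 22)

test statistic = 17.936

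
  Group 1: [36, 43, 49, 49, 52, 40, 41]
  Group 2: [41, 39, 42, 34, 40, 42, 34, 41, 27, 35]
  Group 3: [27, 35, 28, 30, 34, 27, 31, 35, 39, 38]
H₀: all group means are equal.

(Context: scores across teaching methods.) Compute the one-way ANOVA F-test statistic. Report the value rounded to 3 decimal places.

test statistic = 11.750

Group means [44.29, 37.50, 32.40], grand mean 37.370
SSB = Σnᵢ(x̄ᵢ−x̄)² = 581.968; SSW = ΣΣ(x−x̄ᵢ)² = 594.329
MSB = 581.968/2 = 290.9839; MSW = 594.329/24 = 24.7637
F = MSB/MSW = 11.7504
df = (2, 24)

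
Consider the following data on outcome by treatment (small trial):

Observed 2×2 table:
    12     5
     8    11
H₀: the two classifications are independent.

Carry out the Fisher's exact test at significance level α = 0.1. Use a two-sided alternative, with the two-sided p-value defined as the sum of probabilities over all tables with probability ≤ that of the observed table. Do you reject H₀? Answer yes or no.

Margins: r₁=17, r₂=19, c₁=20, c₂=16, n=36
p_obs = C(17,12)·C(19,8)/C(36,20); sum pmf over tables with pmf ≤ p_obs
p-value (two-sided) = 0.10647
At α=0.1: p ≥ α → fail to reject H₀

reject H₀: no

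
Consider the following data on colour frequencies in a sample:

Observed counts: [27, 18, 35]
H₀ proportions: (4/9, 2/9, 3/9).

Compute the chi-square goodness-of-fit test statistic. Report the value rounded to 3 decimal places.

test statistic = 4.666

n = 80; E_i = n·p_i = [35.56, 17.78, 26.67]
χ² = (27−35.56)²/35.56 + (18−17.78)²/17.78 + (35−26.67)²/26.67 = 4.6656
df = 2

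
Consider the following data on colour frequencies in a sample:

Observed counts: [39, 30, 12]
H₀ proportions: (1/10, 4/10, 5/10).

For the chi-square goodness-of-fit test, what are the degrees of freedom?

df = k − 1 = 3 − 1 = 2

degrees of freedom = 2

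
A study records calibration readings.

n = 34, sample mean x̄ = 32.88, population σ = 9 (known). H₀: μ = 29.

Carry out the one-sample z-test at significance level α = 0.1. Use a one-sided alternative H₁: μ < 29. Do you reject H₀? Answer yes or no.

SE = σ/√n = 9/√34 = 1.5435
z = (x̄−μ₀)/SE = (32.88−29)/1.5435 = 2.5138
p-value (one-sided, H₁ less) = 0.99403
At α=0.1: p ≥ α → fail to reject H₀

reject H₀: no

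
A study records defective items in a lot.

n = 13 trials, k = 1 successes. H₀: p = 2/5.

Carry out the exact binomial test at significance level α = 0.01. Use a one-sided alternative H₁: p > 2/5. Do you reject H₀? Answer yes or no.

Exact binomial: n=13, k=1, p₀=2/5=0.4000
P(X≥1) from Σ C(n,i)·p₀^i·(1−p₀)^(n−i)
p-value (one-sided, H₁ greater) = 0.99869
At α=0.01: p ≥ α → fail to reject H₀

reject H₀: no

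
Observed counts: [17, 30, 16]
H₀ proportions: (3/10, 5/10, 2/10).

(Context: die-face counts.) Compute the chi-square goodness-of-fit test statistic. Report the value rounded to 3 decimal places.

n = 63; E_i = n·p_i = [18.90, 31.50, 12.60]
χ² = (17−18.90)²/18.90 + (30−31.50)²/31.50 + (16−12.60)²/12.60 = 1.1799
df = 2

test statistic = 1.180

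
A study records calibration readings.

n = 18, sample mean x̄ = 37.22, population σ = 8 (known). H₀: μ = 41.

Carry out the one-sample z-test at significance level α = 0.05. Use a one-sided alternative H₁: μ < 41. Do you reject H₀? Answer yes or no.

SE = σ/√n = 8/√18 = 1.8856
z = (x̄−μ₀)/SE = (37.22−41)/1.8856 = -2.0046
p-value (one-sided, H₁ less) = 0.02250
At α=0.05: p < α → reject H₀

reject H₀: yes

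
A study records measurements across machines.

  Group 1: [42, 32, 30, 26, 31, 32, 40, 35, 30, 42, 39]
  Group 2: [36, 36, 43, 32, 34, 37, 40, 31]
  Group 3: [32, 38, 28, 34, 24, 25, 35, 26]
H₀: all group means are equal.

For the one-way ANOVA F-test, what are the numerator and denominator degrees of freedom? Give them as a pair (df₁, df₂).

k = 3 groups, N = 27 total
df = (k−1, N−k) = (3−1, 27−3) = (2, 24)

degrees of freedom = [2, 24]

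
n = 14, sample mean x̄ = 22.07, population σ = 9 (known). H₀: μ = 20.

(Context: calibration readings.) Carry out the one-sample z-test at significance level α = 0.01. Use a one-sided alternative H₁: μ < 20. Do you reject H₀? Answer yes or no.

SE = σ/√n = 9/√14 = 2.4054
z = (x̄−μ₀)/SE = (22.07−20)/2.4054 = 0.8606
p-value (one-sided, H₁ less) = 0.80527
At α=0.01: p ≥ α → fail to reject H₀

reject H₀: no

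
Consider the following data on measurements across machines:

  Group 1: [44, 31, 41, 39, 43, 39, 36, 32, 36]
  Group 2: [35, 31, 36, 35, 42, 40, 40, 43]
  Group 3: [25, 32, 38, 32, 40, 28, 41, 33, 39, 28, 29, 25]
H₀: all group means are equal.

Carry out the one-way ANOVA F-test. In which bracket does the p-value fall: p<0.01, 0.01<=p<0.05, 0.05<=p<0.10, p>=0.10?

p-value bracket: 0.01<=p<0.05

Group means [37.89, 37.75, 32.50], grand mean 35.621
SSB = Σnᵢ(x̄ᵢ−x̄)² = 199.439; SSW = ΣΣ(x−x̄ᵢ)² = 651.389
MSB = 199.439/2 = 99.7193; MSW = 651.389/26 = 25.0534
F = MSB/MSW = 3.9803
df = (2, 26)
p-value (upper-tail) = 0.03104
→ bracket: 0.01<=p<0.05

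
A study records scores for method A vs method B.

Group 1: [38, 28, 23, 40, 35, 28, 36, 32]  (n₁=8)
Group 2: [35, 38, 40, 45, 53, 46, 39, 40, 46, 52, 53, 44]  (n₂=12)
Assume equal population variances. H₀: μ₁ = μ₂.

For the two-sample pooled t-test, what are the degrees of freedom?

degrees of freedom = 18

df = n₁ + n₂ − 2 = 8 + 12 − 2 = 18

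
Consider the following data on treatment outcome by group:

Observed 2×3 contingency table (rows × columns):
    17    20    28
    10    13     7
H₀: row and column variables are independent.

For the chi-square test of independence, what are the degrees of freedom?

df = (r−1)(c−1) = (2−1)·(3−1) = 2

degrees of freedom = 2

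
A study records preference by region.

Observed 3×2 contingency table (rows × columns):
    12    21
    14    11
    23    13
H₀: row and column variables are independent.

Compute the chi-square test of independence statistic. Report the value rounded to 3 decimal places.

test statistic = 5.432

Row totals [33, 25, 36], col totals [49, 45], n=94
χ² = (12−17.20)²/17.20 + (21−15.80)²/15.80 + (14−13.03)²/13.03 + (11−11.97)²/11.97 + (23−18.77)²/18.77 + (13−17.23)²/17.23 = 5.4319
df = 2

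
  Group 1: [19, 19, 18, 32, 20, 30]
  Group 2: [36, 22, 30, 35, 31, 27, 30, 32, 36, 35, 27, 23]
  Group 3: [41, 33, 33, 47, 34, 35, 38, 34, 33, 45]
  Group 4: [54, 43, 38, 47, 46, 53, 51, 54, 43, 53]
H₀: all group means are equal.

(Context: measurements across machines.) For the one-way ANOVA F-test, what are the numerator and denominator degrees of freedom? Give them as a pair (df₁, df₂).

k = 4 groups, N = 38 total
df = (k−1, N−k) = (4−1, 38−4) = (3, 34)

degrees of freedom = [3, 34]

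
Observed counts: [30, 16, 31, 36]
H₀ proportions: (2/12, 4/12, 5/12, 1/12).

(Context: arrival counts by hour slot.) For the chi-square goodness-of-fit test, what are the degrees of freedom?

df = k − 1 = 4 − 1 = 3

degrees of freedom = 3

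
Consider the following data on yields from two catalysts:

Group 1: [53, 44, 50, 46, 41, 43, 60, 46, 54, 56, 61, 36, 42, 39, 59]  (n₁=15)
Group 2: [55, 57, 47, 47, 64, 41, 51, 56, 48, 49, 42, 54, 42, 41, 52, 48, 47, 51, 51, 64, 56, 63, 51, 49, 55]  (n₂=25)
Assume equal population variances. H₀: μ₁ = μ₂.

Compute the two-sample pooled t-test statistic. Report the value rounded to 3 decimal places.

test statistic = -1.097

x̄₁=48.667, s₁=8.086, n₁=15
x̄₂=51.240, s₂=6.597, n₂=25
s_p² = [14·8.086² + 24·6.597²]/38 = 51.5761
SE = √(s_p²·(1/15+1/25)) = 2.3455
t = (48.667−51.240)/2.3455 = -1.0971
df = 38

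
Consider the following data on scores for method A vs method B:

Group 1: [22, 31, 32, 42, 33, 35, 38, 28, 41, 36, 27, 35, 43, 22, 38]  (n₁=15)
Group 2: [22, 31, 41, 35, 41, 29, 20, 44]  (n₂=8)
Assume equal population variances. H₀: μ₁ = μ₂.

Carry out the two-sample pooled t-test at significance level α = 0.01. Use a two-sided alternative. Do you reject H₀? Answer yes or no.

reject H₀: no

x̄₁=33.533, s₁=6.632, n₁=15
x̄₂=32.875, s₂=8.967, n₂=8
s_p² = [14·6.632² + 7·8.967²]/21 = 56.1242
SE = √(s_p²·(1/15+1/8)) = 3.2798
t = (33.533−32.875)/3.2798 = 0.2007
df = 21
p-value (two-sided) = 0.84285
At α=0.01: p ≥ α → fail to reject H₀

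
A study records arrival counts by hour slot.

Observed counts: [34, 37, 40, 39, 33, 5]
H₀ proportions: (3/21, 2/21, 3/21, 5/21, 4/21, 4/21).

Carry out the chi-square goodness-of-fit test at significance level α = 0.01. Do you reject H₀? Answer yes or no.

reject H₀: yes

n = 188; E_i = n·p_i = [26.86, 17.90, 26.86, 44.76, 35.81, 35.81]
χ² = (34−26.86)²/26.86 + (37−17.90)²/17.90 + (40−26.86)²/26.86 + (39−44.76)²/44.76 + (33−35.81)²/35.81 + (5−35.81)²/35.81 = 56.1660
df = 5
p-value (upper-tail) = 0.00000
At α=0.01: p < α → reject H₀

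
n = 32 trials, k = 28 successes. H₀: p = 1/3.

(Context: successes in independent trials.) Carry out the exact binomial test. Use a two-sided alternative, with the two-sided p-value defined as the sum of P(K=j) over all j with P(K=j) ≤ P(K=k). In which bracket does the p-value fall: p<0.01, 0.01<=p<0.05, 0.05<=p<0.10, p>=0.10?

p-value bracket: p<0.01

Exact binomial: n=32, k=28, p₀=1/3=0.3333
P(X=j) = C(n,j)·p₀^j·(1−p₀)^(n−j); p = Σ P(X=j) over j with P(X=j) ≤ P(X=28)
p-value (two-sided) = 0.00000
→ bracket: p<0.01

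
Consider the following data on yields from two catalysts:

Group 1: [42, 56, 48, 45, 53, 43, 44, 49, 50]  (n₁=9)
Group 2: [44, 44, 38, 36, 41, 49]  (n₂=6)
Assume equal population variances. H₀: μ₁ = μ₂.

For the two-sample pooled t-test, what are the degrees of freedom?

df = n₁ + n₂ − 2 = 9 + 6 − 2 = 13

degrees of freedom = 13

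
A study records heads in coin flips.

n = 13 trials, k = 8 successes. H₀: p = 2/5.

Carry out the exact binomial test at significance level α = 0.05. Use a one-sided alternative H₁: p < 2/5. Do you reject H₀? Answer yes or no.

Exact binomial: n=13, k=8, p₀=2/5=0.4000
P(X≤8) from Σ C(n,i)·p₀^i·(1−p₀)^(n−i)
p-value (one-sided, H₁ less) = 0.96792
At α=0.05: p ≥ α → fail to reject H₀

reject H₀: no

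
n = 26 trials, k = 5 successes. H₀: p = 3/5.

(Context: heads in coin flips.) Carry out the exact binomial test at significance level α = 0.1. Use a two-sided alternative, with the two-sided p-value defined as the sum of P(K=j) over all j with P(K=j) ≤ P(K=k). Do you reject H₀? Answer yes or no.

reject H₀: yes

Exact binomial: n=26, k=5, p₀=3/5=0.6000
P(X=j) = C(n,j)·p₀^j·(1−p₀)^(n−j); p = Σ P(X=j) over j with P(X=j) ≤ P(X=5)
p-value (two-sided) = 0.00003
At α=0.1: p < α → reject H₀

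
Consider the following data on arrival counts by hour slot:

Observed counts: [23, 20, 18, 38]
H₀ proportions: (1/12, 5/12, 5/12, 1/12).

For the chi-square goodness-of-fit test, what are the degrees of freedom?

df = k − 1 = 4 − 1 = 3

degrees of freedom = 3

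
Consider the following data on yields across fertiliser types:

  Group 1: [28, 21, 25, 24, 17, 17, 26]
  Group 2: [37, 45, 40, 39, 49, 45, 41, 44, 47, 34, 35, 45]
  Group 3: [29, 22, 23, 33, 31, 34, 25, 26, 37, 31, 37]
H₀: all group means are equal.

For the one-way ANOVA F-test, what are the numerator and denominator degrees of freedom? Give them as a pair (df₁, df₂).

degrees of freedom = [2, 27]

k = 3 groups, N = 30 total
df = (k−1, N−k) = (3−1, 30−3) = (2, 27)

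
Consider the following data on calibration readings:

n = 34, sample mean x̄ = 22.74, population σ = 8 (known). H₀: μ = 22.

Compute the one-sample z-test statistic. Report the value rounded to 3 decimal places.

SE = σ/√n = 8/√34 = 1.3720
z = (x̄−μ₀)/SE = (22.74−22)/1.3720 = 0.5394

test statistic = 0.539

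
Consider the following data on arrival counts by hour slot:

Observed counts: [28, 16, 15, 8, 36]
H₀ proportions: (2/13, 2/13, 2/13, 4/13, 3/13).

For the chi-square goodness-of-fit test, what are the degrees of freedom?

df = k − 1 = 5 − 1 = 4

degrees of freedom = 4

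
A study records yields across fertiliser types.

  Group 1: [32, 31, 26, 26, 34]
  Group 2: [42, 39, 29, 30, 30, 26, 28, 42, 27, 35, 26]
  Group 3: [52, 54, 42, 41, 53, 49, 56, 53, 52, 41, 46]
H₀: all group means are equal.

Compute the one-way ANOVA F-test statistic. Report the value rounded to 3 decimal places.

Group means [29.80, 32.18, 49.00], grand mean 38.593
SSB = Σnᵢ(x̄ᵢ−x̄)² = 2030.082; SSW = ΣΣ(x−x̄ᵢ)² = 750.436
MSB = 2030.082/2 = 1015.0411; MSW = 750.436/24 = 31.2682
F = MSB/MSW = 32.4624
df = (2, 24)

test statistic = 32.462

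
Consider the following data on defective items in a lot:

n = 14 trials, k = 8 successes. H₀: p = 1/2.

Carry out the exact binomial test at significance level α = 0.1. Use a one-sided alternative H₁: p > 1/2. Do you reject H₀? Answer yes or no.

Exact binomial: n=14, k=8, p₀=1/2=0.5000
P(X≥8) from Σ C(n,i)·p₀^i·(1−p₀)^(n−i)
p-value (one-sided, H₁ greater) = 0.39526
At α=0.1: p ≥ α → fail to reject H₀

reject H₀: no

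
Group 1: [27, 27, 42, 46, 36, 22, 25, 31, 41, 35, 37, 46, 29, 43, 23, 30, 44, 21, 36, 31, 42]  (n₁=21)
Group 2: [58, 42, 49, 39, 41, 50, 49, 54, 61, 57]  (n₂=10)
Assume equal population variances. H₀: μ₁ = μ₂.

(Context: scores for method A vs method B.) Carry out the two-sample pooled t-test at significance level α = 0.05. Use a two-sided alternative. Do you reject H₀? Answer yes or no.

x̄₁=34.000, s₁=8.173, n₁=21
x̄₂=50.000, s₂=7.587, n₂=10
s_p² = [20·8.173² + 9·7.587²]/29 = 63.9310
SE = √(s_p²·(1/21+1/10)) = 3.0720
t = (34.000−50.000)/3.0720 = -5.2083
df = 29
p-value (two-sided) = 0.00001
At α=0.05: p < α → reject H₀

reject H₀: yes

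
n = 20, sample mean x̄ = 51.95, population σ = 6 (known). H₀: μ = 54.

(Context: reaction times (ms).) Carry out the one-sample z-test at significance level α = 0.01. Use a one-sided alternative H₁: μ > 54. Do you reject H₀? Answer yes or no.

SE = σ/√n = 6/√20 = 1.3416
z = (x̄−μ₀)/SE = (51.95−54)/1.3416 = -1.5280
p-value (one-sided, H₁ greater) = 0.93674
At α=0.01: p ≥ α → fail to reject H₀

reject H₀: no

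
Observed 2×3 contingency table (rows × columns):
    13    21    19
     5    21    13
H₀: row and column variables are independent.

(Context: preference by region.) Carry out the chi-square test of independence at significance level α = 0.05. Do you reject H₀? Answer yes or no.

reject H₀: no

Row totals [53, 39], col totals [18, 42, 32], n=92
χ² = (13−10.37)²/10.37 + (21−24.20)²/24.20 + (19−18.43)²/18.43 + (5−7.63)²/7.63 + (21−17.80)²/17.80 + (13−13.57)²/13.57 = 2.6106
df = 2
p-value (upper-tail) = 0.27109
At α=0.05: p ≥ α → fail to reject H₀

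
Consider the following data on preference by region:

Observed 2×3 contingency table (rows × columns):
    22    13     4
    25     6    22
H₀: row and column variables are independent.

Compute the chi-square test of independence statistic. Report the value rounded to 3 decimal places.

Row totals [39, 53], col totals [47, 19, 26], n=92
χ² = (22−19.92)²/19.92 + (13−8.05)²/8.05 + (4−11.02)²/11.02 + (25−27.08)²/27.08 + (6−10.95)²/10.95 + (22−14.98)²/14.98 = 13.4121
df = 2

test statistic = 13.412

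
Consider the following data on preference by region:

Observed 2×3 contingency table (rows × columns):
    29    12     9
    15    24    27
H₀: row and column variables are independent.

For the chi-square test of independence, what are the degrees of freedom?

df = (r−1)(c−1) = (2−1)·(3−1) = 2

degrees of freedom = 2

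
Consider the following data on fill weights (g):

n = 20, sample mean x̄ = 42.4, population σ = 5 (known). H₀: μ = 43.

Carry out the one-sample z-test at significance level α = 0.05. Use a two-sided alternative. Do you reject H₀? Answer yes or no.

SE = σ/√n = 5/√20 = 1.1180
z = (x̄−μ₀)/SE = (42.4−43)/1.1180 = -0.5367
p-value (two-sided) = 0.59151
At α=0.05: p ≥ α → fail to reject H₀

reject H₀: no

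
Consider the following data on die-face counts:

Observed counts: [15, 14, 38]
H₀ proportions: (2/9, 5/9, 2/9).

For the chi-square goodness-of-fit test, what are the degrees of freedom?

df = k − 1 = 3 − 1 = 2

degrees of freedom = 2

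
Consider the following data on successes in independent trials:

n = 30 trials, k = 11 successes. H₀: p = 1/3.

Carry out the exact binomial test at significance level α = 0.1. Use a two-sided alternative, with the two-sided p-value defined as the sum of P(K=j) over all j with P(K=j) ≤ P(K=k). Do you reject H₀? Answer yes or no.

reject H₀: no

Exact binomial: n=30, k=11, p₀=1/3=0.3333
P(X=j) = C(n,j)·p₀^j·(1−p₀)^(n−j); p = Σ P(X=j) over j with P(X=j) ≤ P(X=11)
p-value (two-sided) = 0.70126
At α=0.1: p ≥ α → fail to reject H₀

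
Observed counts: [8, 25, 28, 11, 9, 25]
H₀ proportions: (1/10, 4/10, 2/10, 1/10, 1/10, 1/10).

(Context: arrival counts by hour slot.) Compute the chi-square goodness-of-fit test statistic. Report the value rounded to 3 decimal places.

test statistic = 29.778

n = 106; E_i = n·p_i = [10.60, 42.40, 21.20, 10.60, 10.60, 10.60]
χ² = (8−10.60)²/10.60 + (25−42.40)²/42.40 + (28−21.20)²/21.20 + (11−10.60)²/10.60 + (9−10.60)²/10.60 + (25−10.60)²/10.60 = 29.7783
df = 5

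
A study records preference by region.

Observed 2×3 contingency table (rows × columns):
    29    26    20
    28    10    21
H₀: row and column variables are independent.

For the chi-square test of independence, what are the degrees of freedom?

degrees of freedom = 2

df = (r−1)(c−1) = (2−1)·(3−1) = 2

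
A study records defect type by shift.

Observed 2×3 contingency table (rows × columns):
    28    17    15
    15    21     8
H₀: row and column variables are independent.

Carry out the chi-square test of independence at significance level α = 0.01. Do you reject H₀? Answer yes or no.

reject H₀: no

Row totals [60, 44], col totals [43, 38, 23], n=104
χ² = (28−24.81)²/24.81 + (17−21.92)²/21.92 + (15−13.27)²/13.27 + (15−18.19)²/18.19 + (21−16.08)²/16.08 + (8−9.73)²/9.73 = 4.1176
df = 2
p-value (upper-tail) = 0.12760
At α=0.01: p ≥ α → fail to reject H₀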